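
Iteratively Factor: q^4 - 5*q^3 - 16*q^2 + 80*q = (q)*(q^3 - 5*q^2 - 16*q + 80) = q*(q - 5)*(q^2 - 16) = q*(q - 5)*(q - 4)*(q + 4)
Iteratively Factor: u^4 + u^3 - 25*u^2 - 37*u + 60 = (u - 5)*(u^3 + 6*u^2 + 5*u - 12) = (u - 5)*(u - 1)*(u^2 + 7*u + 12) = (u - 5)*(u - 1)*(u + 3)*(u + 4)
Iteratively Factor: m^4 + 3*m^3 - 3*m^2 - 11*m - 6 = (m + 3)*(m^3 - 3*m - 2) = (m - 2)*(m + 3)*(m^2 + 2*m + 1) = (m - 2)*(m + 1)*(m + 3)*(m + 1)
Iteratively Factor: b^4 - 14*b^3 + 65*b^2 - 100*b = (b - 5)*(b^3 - 9*b^2 + 20*b) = (b - 5)*(b - 4)*(b^2 - 5*b) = (b - 5)^2*(b - 4)*(b)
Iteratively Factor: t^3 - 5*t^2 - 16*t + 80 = (t - 4)*(t^2 - t - 20) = (t - 4)*(t + 4)*(t - 5)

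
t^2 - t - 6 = (t - 3)*(t + 2)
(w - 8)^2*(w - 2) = w^3 - 18*w^2 + 96*w - 128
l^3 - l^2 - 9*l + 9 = (l - 3)*(l - 1)*(l + 3)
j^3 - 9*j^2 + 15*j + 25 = (j - 5)^2*(j + 1)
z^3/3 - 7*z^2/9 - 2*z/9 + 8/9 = (z/3 + 1/3)*(z - 2)*(z - 4/3)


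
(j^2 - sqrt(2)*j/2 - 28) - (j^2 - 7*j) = -sqrt(2)*j/2 + 7*j - 28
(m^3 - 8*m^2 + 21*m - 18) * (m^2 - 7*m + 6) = m^5 - 15*m^4 + 83*m^3 - 213*m^2 + 252*m - 108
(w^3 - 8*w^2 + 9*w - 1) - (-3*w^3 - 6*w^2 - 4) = 4*w^3 - 2*w^2 + 9*w + 3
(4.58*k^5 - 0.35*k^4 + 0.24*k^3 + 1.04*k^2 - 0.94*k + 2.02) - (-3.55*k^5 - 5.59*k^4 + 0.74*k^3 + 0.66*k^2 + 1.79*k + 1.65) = 8.13*k^5 + 5.24*k^4 - 0.5*k^3 + 0.38*k^2 - 2.73*k + 0.37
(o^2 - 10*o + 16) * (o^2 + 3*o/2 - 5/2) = o^4 - 17*o^3/2 - 3*o^2/2 + 49*o - 40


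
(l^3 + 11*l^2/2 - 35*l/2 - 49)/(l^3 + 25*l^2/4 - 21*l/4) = 2*(2*l^2 - 3*l - 14)/(l*(4*l - 3))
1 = 1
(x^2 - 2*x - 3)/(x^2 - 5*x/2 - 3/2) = 2*(x + 1)/(2*x + 1)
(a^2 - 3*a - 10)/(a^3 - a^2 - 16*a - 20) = 1/(a + 2)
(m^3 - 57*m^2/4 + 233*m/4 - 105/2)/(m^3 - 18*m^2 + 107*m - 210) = (m - 5/4)/(m - 5)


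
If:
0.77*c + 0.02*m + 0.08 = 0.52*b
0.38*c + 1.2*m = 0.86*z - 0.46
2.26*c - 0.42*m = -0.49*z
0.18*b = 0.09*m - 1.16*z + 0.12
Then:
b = 0.03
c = -0.07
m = -0.31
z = 0.07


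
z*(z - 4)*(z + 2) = z^3 - 2*z^2 - 8*z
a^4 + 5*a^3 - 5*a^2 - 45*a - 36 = (a - 3)*(a + 1)*(a + 3)*(a + 4)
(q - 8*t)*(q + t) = q^2 - 7*q*t - 8*t^2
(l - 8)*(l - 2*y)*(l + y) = l^3 - l^2*y - 8*l^2 - 2*l*y^2 + 8*l*y + 16*y^2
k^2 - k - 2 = (k - 2)*(k + 1)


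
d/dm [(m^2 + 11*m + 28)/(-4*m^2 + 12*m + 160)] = (7*m^2 + 68*m + 178)/(2*(m^4 - 6*m^3 - 71*m^2 + 240*m + 1600))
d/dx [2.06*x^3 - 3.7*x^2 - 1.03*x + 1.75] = 6.18*x^2 - 7.4*x - 1.03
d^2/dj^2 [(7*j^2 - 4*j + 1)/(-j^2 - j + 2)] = 2*(11*j^3 - 45*j^2 + 21*j - 23)/(j^6 + 3*j^5 - 3*j^4 - 11*j^3 + 6*j^2 + 12*j - 8)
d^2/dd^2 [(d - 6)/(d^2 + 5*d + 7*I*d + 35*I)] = 2*((d - 6)*(2*d + 5 + 7*I)^2 + (-3*d + 1 - 7*I)*(d^2 + 5*d + 7*I*d + 35*I))/(d^2 + 5*d + 7*I*d + 35*I)^3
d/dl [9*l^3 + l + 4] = 27*l^2 + 1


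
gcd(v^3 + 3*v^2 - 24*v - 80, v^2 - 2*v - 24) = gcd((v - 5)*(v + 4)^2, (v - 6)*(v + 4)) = v + 4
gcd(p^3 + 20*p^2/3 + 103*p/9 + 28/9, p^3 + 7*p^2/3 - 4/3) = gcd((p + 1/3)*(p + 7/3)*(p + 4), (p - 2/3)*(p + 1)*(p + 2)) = 1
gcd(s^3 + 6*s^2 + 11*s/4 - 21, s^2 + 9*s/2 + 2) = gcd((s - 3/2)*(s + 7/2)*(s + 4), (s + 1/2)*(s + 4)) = s + 4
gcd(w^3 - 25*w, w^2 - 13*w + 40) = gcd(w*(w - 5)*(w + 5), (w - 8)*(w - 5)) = w - 5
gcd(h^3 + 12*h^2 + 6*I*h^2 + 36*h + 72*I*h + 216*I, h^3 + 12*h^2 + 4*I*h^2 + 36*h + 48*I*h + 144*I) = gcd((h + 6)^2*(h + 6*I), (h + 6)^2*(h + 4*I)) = h^2 + 12*h + 36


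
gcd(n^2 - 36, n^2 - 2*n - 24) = n - 6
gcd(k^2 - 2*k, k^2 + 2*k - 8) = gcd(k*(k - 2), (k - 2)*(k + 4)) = k - 2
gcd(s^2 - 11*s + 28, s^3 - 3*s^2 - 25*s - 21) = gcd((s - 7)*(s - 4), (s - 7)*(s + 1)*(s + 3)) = s - 7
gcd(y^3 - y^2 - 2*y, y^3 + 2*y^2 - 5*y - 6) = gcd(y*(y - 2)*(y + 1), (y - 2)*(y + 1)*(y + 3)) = y^2 - y - 2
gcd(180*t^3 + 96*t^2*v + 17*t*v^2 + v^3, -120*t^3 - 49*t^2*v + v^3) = 5*t + v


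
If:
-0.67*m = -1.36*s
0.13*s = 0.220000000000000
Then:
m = 3.44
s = 1.69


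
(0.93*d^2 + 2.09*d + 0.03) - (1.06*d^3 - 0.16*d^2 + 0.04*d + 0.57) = -1.06*d^3 + 1.09*d^2 + 2.05*d - 0.54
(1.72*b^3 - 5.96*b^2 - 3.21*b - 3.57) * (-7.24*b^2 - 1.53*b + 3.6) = -12.4528*b^5 + 40.5188*b^4 + 38.5512*b^3 + 9.3021*b^2 - 6.0939*b - 12.852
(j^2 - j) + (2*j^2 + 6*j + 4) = 3*j^2 + 5*j + 4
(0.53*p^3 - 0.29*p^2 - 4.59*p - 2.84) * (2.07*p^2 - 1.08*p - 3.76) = 1.0971*p^5 - 1.1727*p^4 - 11.1809*p^3 + 0.168800000000001*p^2 + 20.3256*p + 10.6784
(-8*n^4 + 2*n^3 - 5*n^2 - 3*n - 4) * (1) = -8*n^4 + 2*n^3 - 5*n^2 - 3*n - 4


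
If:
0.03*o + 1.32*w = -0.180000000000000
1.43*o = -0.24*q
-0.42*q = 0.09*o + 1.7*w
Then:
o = -0.09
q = 0.56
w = -0.13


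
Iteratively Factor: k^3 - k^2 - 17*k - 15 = (k + 3)*(k^2 - 4*k - 5) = (k - 5)*(k + 3)*(k + 1)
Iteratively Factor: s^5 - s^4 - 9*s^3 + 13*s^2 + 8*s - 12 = (s - 1)*(s^4 - 9*s^2 + 4*s + 12) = (s - 2)*(s - 1)*(s^3 + 2*s^2 - 5*s - 6) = (s - 2)*(s - 1)*(s + 3)*(s^2 - s - 2) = (s - 2)^2*(s - 1)*(s + 3)*(s + 1)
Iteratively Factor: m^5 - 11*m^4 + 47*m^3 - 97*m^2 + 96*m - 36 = (m - 3)*(m^4 - 8*m^3 + 23*m^2 - 28*m + 12) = (m - 3)*(m - 2)*(m^3 - 6*m^2 + 11*m - 6) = (m - 3)*(m - 2)*(m - 1)*(m^2 - 5*m + 6) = (m - 3)^2*(m - 2)*(m - 1)*(m - 2)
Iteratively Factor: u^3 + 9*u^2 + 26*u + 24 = (u + 3)*(u^2 + 6*u + 8) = (u + 2)*(u + 3)*(u + 4)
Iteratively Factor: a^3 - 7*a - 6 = (a + 1)*(a^2 - a - 6) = (a - 3)*(a + 1)*(a + 2)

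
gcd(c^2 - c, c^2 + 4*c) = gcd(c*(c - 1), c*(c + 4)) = c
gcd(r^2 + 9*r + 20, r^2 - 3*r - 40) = r + 5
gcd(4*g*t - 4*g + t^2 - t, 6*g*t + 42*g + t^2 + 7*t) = 1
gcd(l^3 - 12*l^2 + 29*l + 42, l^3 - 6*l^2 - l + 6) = l^2 - 5*l - 6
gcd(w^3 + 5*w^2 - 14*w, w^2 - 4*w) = w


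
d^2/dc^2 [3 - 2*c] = 0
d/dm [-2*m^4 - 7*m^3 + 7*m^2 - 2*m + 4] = -8*m^3 - 21*m^2 + 14*m - 2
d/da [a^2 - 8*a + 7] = 2*a - 8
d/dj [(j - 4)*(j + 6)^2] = (j + 6)*(3*j - 2)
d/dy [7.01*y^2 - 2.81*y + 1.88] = 14.02*y - 2.81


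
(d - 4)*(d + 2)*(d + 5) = d^3 + 3*d^2 - 18*d - 40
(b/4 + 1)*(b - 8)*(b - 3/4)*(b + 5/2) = b^4/4 - 9*b^3/16 - 327*b^2/32 - 97*b/8 + 15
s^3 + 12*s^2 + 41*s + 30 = (s + 1)*(s + 5)*(s + 6)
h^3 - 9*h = h*(h - 3)*(h + 3)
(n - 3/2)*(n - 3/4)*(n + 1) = n^3 - 5*n^2/4 - 9*n/8 + 9/8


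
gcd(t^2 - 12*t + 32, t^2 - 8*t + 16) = t - 4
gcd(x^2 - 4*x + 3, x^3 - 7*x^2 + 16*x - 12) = x - 3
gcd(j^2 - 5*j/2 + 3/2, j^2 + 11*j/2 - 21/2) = j - 3/2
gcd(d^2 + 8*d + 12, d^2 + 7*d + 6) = d + 6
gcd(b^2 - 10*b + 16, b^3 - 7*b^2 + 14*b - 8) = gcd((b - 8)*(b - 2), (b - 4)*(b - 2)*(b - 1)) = b - 2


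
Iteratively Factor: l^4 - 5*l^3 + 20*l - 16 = (l + 2)*(l^3 - 7*l^2 + 14*l - 8) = (l - 1)*(l + 2)*(l^2 - 6*l + 8) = (l - 2)*(l - 1)*(l + 2)*(l - 4)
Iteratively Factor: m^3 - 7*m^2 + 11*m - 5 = (m - 1)*(m^2 - 6*m + 5) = (m - 5)*(m - 1)*(m - 1)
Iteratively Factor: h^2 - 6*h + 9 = (h - 3)*(h - 3)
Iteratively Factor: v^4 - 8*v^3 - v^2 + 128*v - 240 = (v + 4)*(v^3 - 12*v^2 + 47*v - 60) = (v - 4)*(v + 4)*(v^2 - 8*v + 15) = (v - 4)*(v - 3)*(v + 4)*(v - 5)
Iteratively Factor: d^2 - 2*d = (d - 2)*(d)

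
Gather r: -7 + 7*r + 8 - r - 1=6*r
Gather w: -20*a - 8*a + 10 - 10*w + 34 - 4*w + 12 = -28*a - 14*w + 56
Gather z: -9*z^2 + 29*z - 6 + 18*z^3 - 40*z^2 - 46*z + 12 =18*z^3 - 49*z^2 - 17*z + 6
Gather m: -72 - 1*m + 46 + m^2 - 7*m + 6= m^2 - 8*m - 20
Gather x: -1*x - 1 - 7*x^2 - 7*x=-7*x^2 - 8*x - 1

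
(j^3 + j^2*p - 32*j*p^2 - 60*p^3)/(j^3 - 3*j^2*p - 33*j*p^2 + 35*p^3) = (j^2 - 4*j*p - 12*p^2)/(j^2 - 8*j*p + 7*p^2)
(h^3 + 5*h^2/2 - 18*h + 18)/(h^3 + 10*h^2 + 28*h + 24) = (h^2 - 7*h/2 + 3)/(h^2 + 4*h + 4)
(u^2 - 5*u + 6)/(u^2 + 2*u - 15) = (u - 2)/(u + 5)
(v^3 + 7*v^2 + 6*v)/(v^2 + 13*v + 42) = v*(v + 1)/(v + 7)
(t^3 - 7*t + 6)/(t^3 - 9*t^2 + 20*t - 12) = (t + 3)/(t - 6)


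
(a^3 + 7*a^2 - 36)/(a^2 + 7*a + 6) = (a^2 + a - 6)/(a + 1)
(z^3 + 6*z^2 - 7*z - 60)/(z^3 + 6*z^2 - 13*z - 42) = (z^2 + 9*z + 20)/(z^2 + 9*z + 14)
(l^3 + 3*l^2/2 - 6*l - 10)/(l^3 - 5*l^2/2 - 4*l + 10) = (l + 2)/(l - 2)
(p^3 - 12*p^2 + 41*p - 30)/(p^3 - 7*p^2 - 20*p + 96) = (p^3 - 12*p^2 + 41*p - 30)/(p^3 - 7*p^2 - 20*p + 96)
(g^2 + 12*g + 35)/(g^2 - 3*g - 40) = (g + 7)/(g - 8)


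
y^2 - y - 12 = (y - 4)*(y + 3)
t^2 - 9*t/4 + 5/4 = (t - 5/4)*(t - 1)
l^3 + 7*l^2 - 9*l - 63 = (l - 3)*(l + 3)*(l + 7)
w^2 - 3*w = w*(w - 3)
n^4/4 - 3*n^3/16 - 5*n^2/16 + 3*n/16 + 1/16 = (n/4 + 1/4)*(n - 1)^2*(n + 1/4)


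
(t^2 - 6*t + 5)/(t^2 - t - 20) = (t - 1)/(t + 4)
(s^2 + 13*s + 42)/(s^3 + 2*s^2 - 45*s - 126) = (s + 7)/(s^2 - 4*s - 21)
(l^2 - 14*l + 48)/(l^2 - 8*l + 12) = (l - 8)/(l - 2)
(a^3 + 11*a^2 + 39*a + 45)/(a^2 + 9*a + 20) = (a^2 + 6*a + 9)/(a + 4)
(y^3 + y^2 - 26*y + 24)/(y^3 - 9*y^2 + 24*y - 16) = (y + 6)/(y - 4)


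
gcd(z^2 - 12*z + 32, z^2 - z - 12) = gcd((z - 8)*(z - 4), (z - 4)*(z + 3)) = z - 4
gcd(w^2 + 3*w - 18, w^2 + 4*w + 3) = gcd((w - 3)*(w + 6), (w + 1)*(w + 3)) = 1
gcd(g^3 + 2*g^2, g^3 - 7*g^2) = g^2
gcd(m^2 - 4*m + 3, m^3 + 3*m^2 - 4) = m - 1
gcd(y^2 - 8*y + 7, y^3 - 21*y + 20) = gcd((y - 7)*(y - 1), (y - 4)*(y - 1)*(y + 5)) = y - 1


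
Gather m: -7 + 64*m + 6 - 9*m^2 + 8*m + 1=-9*m^2 + 72*m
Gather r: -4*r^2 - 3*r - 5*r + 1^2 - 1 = -4*r^2 - 8*r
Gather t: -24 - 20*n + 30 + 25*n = 5*n + 6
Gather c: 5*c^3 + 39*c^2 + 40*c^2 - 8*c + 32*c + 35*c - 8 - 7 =5*c^3 + 79*c^2 + 59*c - 15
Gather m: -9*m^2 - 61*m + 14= -9*m^2 - 61*m + 14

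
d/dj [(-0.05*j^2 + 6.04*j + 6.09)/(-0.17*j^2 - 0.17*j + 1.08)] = (1.0353*j^2 + 1.9626*j + 7.5585)/(0.0289*j^4 + 0.0578*j^3 - 0.3383*j^2 - 0.3672*j + 1.1664)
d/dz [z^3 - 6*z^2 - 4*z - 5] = 3*z^2 - 12*z - 4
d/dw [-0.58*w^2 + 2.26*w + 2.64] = 2.26 - 1.16*w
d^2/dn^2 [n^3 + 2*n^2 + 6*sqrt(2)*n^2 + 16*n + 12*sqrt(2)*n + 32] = 6*n + 4 + 12*sqrt(2)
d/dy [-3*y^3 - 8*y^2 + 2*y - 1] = -9*y^2 - 16*y + 2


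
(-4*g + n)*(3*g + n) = -12*g^2 - g*n + n^2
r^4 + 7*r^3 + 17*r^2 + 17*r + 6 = (r + 1)^2*(r + 2)*(r + 3)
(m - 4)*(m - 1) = m^2 - 5*m + 4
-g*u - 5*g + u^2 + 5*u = (-g + u)*(u + 5)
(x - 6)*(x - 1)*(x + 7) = x^3 - 43*x + 42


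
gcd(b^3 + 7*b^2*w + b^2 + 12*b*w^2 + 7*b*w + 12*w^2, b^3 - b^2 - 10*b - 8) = b + 1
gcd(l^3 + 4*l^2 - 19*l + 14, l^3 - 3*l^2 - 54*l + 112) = l^2 + 5*l - 14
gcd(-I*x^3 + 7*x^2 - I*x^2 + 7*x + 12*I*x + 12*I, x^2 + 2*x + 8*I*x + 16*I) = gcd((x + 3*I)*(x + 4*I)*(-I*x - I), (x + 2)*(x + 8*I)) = 1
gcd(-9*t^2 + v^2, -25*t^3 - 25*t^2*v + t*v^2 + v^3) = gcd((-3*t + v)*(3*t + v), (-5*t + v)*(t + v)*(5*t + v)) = 1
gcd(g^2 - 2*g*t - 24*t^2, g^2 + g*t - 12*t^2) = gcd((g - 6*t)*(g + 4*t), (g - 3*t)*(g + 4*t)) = g + 4*t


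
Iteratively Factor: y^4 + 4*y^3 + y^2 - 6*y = (y)*(y^3 + 4*y^2 + y - 6) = y*(y - 1)*(y^2 + 5*y + 6) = y*(y - 1)*(y + 3)*(y + 2)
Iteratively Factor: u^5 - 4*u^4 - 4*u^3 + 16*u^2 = (u - 4)*(u^4 - 4*u^2) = (u - 4)*(u + 2)*(u^3 - 2*u^2) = (u - 4)*(u - 2)*(u + 2)*(u^2) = u*(u - 4)*(u - 2)*(u + 2)*(u)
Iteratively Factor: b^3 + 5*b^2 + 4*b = (b + 4)*(b^2 + b) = b*(b + 4)*(b + 1)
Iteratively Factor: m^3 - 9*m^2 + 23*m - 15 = (m - 5)*(m^2 - 4*m + 3) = (m - 5)*(m - 3)*(m - 1)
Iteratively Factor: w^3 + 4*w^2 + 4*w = (w + 2)*(w^2 + 2*w) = (w + 2)^2*(w)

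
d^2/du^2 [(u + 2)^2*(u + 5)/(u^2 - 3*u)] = 120*(u^3 + u^2 - 3*u + 3)/(u^3*(u^3 - 9*u^2 + 27*u - 27))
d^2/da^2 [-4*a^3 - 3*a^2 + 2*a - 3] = -24*a - 6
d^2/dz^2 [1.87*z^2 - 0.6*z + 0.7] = 3.74000000000000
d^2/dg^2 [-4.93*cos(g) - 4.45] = 4.93*cos(g)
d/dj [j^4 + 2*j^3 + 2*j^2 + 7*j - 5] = 4*j^3 + 6*j^2 + 4*j + 7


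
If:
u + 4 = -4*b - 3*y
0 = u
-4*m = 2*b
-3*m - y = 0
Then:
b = -8/17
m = 4/17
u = 0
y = -12/17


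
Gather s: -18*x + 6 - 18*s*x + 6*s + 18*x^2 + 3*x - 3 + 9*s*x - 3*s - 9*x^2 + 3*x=s*(3 - 9*x) + 9*x^2 - 12*x + 3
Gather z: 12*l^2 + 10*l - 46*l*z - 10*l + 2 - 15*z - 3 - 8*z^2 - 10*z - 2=12*l^2 - 8*z^2 + z*(-46*l - 25) - 3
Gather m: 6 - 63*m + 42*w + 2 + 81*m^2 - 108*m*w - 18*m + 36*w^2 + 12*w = 81*m^2 + m*(-108*w - 81) + 36*w^2 + 54*w + 8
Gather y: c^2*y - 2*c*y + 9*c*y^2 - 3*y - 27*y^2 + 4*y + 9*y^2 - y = y^2*(9*c - 18) + y*(c^2 - 2*c)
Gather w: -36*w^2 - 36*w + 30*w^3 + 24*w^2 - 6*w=30*w^3 - 12*w^2 - 42*w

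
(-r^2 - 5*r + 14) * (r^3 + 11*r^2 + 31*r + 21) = -r^5 - 16*r^4 - 72*r^3 - 22*r^2 + 329*r + 294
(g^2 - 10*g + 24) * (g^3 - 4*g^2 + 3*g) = g^5 - 14*g^4 + 67*g^3 - 126*g^2 + 72*g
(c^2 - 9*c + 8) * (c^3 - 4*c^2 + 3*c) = c^5 - 13*c^4 + 47*c^3 - 59*c^2 + 24*c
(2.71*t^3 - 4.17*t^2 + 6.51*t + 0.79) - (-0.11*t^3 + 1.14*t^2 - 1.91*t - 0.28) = 2.82*t^3 - 5.31*t^2 + 8.42*t + 1.07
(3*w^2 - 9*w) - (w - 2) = 3*w^2 - 10*w + 2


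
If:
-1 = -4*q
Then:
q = 1/4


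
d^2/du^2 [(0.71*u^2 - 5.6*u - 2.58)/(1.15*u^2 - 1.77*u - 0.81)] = (-11.92159*u^3 - 16.50411*u^2 + 0.211140000000003*u - 3.983202)/(1.520875*u^6 - 7.022475*u^5 + 7.59483*u^4 + 4.347297*u^3 - 5.349402*u^2 - 3.483891*u - 0.531441)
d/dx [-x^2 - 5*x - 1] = -2*x - 5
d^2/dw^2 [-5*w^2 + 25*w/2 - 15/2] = -10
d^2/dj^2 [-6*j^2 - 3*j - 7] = -12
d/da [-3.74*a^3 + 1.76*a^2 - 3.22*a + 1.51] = -11.22*a^2 + 3.52*a - 3.22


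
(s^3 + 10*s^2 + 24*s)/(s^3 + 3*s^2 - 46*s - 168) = s/(s - 7)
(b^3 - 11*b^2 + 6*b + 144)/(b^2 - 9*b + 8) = (b^2 - 3*b - 18)/(b - 1)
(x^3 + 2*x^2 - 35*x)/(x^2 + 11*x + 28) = x*(x - 5)/(x + 4)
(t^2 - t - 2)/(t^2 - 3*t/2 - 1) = 2*(t + 1)/(2*t + 1)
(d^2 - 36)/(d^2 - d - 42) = (d - 6)/(d - 7)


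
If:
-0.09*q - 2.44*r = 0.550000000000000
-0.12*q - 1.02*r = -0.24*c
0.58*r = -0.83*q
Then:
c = -0.90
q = 0.16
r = -0.23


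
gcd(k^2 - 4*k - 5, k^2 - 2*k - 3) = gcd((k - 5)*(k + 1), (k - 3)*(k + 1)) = k + 1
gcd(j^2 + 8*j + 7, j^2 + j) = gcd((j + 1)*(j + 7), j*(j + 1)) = j + 1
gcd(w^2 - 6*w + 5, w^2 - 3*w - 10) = w - 5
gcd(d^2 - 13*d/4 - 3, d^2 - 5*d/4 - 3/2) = d + 3/4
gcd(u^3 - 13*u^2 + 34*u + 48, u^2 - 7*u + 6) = u - 6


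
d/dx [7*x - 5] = 7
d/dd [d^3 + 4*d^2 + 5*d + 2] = 3*d^2 + 8*d + 5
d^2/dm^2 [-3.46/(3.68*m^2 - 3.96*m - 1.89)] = (-93.713408*m^2 + 100.843776*m + 3.46*(7.36*m - 3.96)*(14.72*m - 7.92) + 48.129984)/(-3.68*m^2 + 3.96*m + 1.89)^3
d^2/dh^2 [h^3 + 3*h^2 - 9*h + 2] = 6*h + 6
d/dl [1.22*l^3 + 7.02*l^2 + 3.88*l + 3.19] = 3.66*l^2 + 14.04*l + 3.88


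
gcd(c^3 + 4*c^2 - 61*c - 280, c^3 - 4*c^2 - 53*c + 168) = c^2 - c - 56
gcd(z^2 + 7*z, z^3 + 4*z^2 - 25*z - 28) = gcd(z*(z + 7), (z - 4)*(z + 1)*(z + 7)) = z + 7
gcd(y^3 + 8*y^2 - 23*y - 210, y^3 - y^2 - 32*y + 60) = y^2 + y - 30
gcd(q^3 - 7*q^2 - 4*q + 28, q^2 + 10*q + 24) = 1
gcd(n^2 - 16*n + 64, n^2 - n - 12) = 1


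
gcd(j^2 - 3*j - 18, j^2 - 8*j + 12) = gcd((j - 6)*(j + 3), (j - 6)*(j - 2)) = j - 6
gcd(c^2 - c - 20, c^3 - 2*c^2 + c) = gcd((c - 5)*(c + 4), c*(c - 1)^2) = 1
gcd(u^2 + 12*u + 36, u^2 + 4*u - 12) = u + 6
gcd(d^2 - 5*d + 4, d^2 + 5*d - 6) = d - 1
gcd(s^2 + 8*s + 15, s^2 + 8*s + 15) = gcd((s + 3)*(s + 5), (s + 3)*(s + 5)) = s^2 + 8*s + 15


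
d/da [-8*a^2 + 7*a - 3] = 7 - 16*a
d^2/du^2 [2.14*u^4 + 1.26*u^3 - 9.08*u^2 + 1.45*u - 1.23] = 25.68*u^2 + 7.56*u - 18.16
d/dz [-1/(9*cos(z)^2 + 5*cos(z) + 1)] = -(18*cos(z) + 5)*sin(z)/(9*cos(z)^2 + 5*cos(z) + 1)^2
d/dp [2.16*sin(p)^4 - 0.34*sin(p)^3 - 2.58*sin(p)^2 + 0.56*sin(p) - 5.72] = (8.64*sin(p)^3 - 1.02*sin(p)^2 - 5.16*sin(p) + 0.56)*cos(p)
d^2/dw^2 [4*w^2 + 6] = 8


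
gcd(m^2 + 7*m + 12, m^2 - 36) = 1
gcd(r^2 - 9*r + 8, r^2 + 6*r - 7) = r - 1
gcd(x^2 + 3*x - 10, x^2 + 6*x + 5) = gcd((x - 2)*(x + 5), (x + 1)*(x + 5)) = x + 5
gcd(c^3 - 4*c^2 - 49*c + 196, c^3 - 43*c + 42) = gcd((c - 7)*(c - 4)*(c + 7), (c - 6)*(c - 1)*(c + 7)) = c + 7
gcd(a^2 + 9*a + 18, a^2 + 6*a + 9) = a + 3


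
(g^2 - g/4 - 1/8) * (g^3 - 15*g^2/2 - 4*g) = g^5 - 31*g^4/4 - 9*g^3/4 + 31*g^2/16 + g/2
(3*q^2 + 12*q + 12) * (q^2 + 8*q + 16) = 3*q^4 + 36*q^3 + 156*q^2 + 288*q + 192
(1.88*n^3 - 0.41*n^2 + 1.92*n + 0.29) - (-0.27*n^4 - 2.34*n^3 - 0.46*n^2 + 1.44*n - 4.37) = 0.27*n^4 + 4.22*n^3 + 0.05*n^2 + 0.48*n + 4.66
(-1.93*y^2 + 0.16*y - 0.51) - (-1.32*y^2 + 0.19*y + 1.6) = -0.61*y^2 - 0.03*y - 2.11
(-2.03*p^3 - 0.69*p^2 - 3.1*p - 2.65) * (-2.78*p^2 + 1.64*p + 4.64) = 5.6434*p^5 - 1.411*p^4 - 1.9328*p^3 - 0.9186*p^2 - 18.73*p - 12.296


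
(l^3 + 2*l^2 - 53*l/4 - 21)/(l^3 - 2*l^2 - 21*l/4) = (l + 4)/l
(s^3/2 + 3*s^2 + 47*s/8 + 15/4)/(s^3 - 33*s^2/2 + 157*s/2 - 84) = (4*s^3 + 24*s^2 + 47*s + 30)/(4*(2*s^3 - 33*s^2 + 157*s - 168))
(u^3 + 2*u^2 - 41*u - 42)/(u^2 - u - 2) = (u^2 + u - 42)/(u - 2)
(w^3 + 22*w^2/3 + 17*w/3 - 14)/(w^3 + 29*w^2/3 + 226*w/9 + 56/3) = 3*(w - 1)/(3*w + 4)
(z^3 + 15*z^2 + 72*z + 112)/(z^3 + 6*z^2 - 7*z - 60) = (z^2 + 11*z + 28)/(z^2 + 2*z - 15)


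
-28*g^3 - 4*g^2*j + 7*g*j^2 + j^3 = (-2*g + j)*(2*g + j)*(7*g + j)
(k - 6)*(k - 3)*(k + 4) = k^3 - 5*k^2 - 18*k + 72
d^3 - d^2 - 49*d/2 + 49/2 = (d - 1)*(d - 7*sqrt(2)/2)*(d + 7*sqrt(2)/2)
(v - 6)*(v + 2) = v^2 - 4*v - 12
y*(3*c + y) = 3*c*y + y^2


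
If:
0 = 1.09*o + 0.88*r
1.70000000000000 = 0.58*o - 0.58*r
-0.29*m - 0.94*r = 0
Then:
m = 5.26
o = 1.31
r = -1.62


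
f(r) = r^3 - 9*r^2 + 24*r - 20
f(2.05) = -0.01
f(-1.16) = -61.51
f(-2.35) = -139.08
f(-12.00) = -3332.00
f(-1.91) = -105.64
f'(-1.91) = 69.32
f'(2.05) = -0.29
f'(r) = 3*r^2 - 18*r + 24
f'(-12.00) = 672.00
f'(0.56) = 14.86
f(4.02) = -4.00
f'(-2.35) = 82.87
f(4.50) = -3.12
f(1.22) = -2.30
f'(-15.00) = 969.00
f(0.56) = -9.21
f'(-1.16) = 48.92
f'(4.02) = 0.12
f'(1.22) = 6.51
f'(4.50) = 3.75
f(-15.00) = -5780.00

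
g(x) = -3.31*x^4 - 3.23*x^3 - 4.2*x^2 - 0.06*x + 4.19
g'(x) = -13.24*x^3 - 9.69*x^2 - 8.4*x - 0.06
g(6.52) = -7051.61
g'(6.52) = -4136.46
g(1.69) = -50.50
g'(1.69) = -105.84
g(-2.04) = -43.07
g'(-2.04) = 89.15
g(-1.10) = -1.37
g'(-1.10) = 15.08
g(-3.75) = -538.88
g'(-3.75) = 593.38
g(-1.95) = -35.57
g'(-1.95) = 77.65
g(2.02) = -94.80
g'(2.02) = -165.70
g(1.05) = -8.27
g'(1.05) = -34.89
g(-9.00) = -19697.71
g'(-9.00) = 8942.61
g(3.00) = -389.11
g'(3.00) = -469.95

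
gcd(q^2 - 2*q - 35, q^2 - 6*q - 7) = q - 7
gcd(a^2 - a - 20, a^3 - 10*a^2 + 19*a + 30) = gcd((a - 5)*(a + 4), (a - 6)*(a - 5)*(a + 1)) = a - 5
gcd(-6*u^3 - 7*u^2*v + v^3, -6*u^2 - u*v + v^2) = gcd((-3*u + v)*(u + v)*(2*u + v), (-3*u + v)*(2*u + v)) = 6*u^2 + u*v - v^2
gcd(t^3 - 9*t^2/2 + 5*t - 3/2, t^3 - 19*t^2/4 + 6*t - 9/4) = t^2 - 4*t + 3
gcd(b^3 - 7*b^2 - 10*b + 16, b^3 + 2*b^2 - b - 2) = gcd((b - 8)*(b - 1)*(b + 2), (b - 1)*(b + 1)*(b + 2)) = b^2 + b - 2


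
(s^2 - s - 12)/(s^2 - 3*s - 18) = (s - 4)/(s - 6)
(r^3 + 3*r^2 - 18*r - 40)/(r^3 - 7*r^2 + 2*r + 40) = (r + 5)/(r - 5)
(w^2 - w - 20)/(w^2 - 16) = (w - 5)/(w - 4)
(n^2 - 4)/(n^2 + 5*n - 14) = (n + 2)/(n + 7)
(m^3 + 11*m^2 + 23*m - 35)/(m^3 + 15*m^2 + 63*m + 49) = (m^2 + 4*m - 5)/(m^2 + 8*m + 7)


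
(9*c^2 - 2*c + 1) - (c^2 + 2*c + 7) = 8*c^2 - 4*c - 6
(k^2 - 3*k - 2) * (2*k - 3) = 2*k^3 - 9*k^2 + 5*k + 6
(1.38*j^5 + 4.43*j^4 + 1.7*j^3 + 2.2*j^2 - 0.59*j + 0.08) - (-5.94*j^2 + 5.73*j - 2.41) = 1.38*j^5 + 4.43*j^4 + 1.7*j^3 + 8.14*j^2 - 6.32*j + 2.49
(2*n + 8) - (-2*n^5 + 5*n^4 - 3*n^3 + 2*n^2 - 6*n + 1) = 2*n^5 - 5*n^4 + 3*n^3 - 2*n^2 + 8*n + 7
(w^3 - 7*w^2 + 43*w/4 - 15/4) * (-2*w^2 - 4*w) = -2*w^5 + 10*w^4 + 13*w^3/2 - 71*w^2/2 + 15*w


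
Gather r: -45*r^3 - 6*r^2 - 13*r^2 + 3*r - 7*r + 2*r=-45*r^3 - 19*r^2 - 2*r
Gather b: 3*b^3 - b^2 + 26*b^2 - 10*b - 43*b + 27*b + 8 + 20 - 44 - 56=3*b^3 + 25*b^2 - 26*b - 72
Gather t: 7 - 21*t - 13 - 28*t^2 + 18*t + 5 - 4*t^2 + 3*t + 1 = -32*t^2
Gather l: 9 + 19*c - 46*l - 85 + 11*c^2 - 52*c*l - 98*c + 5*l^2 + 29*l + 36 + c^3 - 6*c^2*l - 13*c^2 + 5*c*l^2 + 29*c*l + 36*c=c^3 - 2*c^2 - 43*c + l^2*(5*c + 5) + l*(-6*c^2 - 23*c - 17) - 40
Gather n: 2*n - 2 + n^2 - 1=n^2 + 2*n - 3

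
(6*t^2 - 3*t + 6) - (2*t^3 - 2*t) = -2*t^3 + 6*t^2 - t + 6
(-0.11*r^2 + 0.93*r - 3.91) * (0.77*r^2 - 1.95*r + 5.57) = -0.0847*r^4 + 0.9306*r^3 - 5.4369*r^2 + 12.8046*r - 21.7787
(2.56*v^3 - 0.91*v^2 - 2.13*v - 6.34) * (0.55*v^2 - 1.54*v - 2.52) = 1.408*v^5 - 4.4429*v^4 - 6.2213*v^3 + 2.0864*v^2 + 15.1312*v + 15.9768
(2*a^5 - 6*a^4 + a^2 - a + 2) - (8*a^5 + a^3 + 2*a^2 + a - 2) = -6*a^5 - 6*a^4 - a^3 - a^2 - 2*a + 4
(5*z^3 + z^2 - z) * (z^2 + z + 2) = 5*z^5 + 6*z^4 + 10*z^3 + z^2 - 2*z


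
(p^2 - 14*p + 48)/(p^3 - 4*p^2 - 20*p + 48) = (p - 8)/(p^2 + 2*p - 8)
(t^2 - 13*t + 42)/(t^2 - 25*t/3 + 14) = 3*(t - 7)/(3*t - 7)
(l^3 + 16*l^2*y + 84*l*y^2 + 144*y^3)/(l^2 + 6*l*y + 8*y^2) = (l^2 + 12*l*y + 36*y^2)/(l + 2*y)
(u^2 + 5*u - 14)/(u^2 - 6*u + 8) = (u + 7)/(u - 4)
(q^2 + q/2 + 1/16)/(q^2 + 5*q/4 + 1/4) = (q + 1/4)/(q + 1)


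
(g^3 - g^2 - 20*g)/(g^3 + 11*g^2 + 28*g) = (g - 5)/(g + 7)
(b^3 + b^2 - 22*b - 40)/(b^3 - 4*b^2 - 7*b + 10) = (b + 4)/(b - 1)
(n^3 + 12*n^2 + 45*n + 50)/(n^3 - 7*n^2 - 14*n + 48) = (n^3 + 12*n^2 + 45*n + 50)/(n^3 - 7*n^2 - 14*n + 48)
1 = 1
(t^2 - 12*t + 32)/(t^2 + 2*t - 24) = (t - 8)/(t + 6)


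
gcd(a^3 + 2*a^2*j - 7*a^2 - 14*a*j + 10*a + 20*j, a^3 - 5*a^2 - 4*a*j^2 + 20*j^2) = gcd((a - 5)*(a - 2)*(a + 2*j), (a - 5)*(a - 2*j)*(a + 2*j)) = a^2 + 2*a*j - 5*a - 10*j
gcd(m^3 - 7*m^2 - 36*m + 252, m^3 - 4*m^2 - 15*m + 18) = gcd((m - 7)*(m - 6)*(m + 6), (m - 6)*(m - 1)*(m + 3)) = m - 6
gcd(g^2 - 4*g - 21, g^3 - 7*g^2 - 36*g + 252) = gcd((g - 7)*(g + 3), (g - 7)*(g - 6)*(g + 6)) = g - 7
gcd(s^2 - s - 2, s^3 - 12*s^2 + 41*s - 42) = s - 2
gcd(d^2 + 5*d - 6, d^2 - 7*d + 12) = 1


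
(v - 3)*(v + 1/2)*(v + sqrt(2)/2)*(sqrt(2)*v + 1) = sqrt(2)*v^4 - 5*sqrt(2)*v^3/2 + 2*v^3 - 5*v^2 - sqrt(2)*v^2 - 3*v - 5*sqrt(2)*v/4 - 3*sqrt(2)/4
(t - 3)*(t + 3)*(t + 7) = t^3 + 7*t^2 - 9*t - 63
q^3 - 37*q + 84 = (q - 4)*(q - 3)*(q + 7)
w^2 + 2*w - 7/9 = (w - 1/3)*(w + 7/3)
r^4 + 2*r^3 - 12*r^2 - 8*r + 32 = (r - 2)^2*(r + 2)*(r + 4)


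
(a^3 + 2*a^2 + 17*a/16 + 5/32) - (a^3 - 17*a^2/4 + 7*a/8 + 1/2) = 25*a^2/4 + 3*a/16 - 11/32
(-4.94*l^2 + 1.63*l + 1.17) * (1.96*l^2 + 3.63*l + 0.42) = -9.6824*l^4 - 14.7374*l^3 + 6.1353*l^2 + 4.9317*l + 0.4914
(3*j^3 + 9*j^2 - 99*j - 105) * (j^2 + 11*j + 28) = 3*j^5 + 42*j^4 + 84*j^3 - 942*j^2 - 3927*j - 2940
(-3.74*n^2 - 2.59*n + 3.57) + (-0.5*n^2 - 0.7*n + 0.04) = -4.24*n^2 - 3.29*n + 3.61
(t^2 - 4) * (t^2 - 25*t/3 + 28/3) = t^4 - 25*t^3/3 + 16*t^2/3 + 100*t/3 - 112/3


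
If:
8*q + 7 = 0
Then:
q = -7/8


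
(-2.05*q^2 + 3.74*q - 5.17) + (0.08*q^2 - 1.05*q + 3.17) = -1.97*q^2 + 2.69*q - 2.0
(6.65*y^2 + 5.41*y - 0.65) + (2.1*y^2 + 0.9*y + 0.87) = 8.75*y^2 + 6.31*y + 0.22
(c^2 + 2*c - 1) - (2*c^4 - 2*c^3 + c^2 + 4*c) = -2*c^4 + 2*c^3 - 2*c - 1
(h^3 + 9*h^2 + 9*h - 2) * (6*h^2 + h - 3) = 6*h^5 + 55*h^4 + 60*h^3 - 30*h^2 - 29*h + 6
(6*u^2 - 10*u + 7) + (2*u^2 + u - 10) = 8*u^2 - 9*u - 3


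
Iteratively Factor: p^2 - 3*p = (p)*(p - 3)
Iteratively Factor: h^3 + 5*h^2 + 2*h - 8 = (h + 2)*(h^2 + 3*h - 4) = (h + 2)*(h + 4)*(h - 1)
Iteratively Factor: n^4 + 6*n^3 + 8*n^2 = (n + 2)*(n^3 + 4*n^2) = n*(n + 2)*(n^2 + 4*n) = n*(n + 2)*(n + 4)*(n)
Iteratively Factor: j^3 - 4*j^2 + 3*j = (j - 3)*(j^2 - j) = j*(j - 3)*(j - 1)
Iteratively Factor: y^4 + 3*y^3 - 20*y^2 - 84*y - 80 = (y + 2)*(y^3 + y^2 - 22*y - 40) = (y + 2)^2*(y^2 - y - 20) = (y - 5)*(y + 2)^2*(y + 4)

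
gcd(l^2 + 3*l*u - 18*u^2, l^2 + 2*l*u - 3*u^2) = 1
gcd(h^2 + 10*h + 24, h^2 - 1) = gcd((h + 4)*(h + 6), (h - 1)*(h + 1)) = 1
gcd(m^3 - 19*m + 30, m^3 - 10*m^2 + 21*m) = m - 3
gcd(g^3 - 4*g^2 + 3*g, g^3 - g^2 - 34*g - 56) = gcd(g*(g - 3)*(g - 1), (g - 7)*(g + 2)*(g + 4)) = 1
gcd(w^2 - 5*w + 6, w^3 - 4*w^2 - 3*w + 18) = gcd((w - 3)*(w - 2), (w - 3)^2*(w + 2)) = w - 3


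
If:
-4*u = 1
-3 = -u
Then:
No Solution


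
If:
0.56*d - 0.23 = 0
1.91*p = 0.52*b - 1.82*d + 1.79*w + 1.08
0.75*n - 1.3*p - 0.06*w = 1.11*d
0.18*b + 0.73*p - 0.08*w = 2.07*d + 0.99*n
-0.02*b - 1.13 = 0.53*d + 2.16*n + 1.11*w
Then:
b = 5.97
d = 0.41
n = 0.34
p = -0.06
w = -1.99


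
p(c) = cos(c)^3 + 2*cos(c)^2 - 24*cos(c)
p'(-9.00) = -10.37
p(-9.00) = 22.77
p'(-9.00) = -10.37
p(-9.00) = 22.77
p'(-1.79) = -24.14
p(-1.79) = 5.30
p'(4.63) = -24.23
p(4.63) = 1.99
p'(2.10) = 21.80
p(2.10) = 12.50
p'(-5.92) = 6.27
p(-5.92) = -19.87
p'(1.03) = 18.13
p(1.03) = -11.69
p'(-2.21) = -20.32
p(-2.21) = 14.82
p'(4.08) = -20.42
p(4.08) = 14.68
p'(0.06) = 1.02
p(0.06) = -20.97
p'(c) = -3*sin(c)*cos(c)^2 - 4*sin(c)*cos(c) + 24*sin(c)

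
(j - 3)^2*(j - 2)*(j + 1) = j^4 - 7*j^3 + 13*j^2 + 3*j - 18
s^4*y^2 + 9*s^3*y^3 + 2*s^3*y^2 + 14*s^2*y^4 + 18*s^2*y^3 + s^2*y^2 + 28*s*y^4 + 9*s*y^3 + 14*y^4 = (s + 2*y)*(s + 7*y)*(s*y + y)^2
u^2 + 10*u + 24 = (u + 4)*(u + 6)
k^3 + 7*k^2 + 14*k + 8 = (k + 1)*(k + 2)*(k + 4)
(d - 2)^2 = d^2 - 4*d + 4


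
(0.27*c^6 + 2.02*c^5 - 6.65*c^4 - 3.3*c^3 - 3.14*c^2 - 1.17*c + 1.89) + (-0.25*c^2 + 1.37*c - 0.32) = 0.27*c^6 + 2.02*c^5 - 6.65*c^4 - 3.3*c^3 - 3.39*c^2 + 0.2*c + 1.57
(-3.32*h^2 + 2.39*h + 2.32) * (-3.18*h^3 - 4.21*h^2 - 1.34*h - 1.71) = 10.5576*h^5 + 6.377*h^4 - 12.9907*h^3 - 7.2926*h^2 - 7.1957*h - 3.9672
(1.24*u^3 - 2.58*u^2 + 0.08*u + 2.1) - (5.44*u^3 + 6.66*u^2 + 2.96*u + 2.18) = -4.2*u^3 - 9.24*u^2 - 2.88*u - 0.0800000000000001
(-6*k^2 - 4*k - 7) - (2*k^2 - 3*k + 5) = -8*k^2 - k - 12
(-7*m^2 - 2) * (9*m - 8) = -63*m^3 + 56*m^2 - 18*m + 16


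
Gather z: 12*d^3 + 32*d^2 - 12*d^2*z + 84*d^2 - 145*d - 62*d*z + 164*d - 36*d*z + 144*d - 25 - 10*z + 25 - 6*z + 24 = 12*d^3 + 116*d^2 + 163*d + z*(-12*d^2 - 98*d - 16) + 24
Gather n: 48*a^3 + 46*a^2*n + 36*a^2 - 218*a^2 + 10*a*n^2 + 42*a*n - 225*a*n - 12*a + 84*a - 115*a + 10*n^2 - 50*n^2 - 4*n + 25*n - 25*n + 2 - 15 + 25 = 48*a^3 - 182*a^2 - 43*a + n^2*(10*a - 40) + n*(46*a^2 - 183*a - 4) + 12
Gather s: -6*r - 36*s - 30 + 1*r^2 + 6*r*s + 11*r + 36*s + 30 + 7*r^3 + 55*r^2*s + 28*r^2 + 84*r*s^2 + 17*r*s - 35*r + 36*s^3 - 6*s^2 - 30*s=7*r^3 + 29*r^2 - 30*r + 36*s^3 + s^2*(84*r - 6) + s*(55*r^2 + 23*r - 30)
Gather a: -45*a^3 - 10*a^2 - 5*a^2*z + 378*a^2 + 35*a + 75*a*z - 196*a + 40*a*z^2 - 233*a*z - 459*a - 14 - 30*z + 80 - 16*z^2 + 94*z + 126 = -45*a^3 + a^2*(368 - 5*z) + a*(40*z^2 - 158*z - 620) - 16*z^2 + 64*z + 192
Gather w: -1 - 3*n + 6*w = -3*n + 6*w - 1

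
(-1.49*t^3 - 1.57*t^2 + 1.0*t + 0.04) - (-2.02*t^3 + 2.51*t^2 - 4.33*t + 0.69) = 0.53*t^3 - 4.08*t^2 + 5.33*t - 0.65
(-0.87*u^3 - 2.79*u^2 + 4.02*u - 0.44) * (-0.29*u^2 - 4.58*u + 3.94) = 0.2523*u^5 + 4.7937*u^4 + 8.1846*u^3 - 29.2766*u^2 + 17.854*u - 1.7336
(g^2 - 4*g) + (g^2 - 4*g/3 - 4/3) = 2*g^2 - 16*g/3 - 4/3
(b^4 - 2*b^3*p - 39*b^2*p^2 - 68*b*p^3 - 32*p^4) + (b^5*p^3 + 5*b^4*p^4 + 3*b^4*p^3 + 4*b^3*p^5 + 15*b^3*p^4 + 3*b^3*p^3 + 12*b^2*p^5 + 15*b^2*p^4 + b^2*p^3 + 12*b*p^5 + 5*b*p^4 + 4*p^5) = b^5*p^3 + 5*b^4*p^4 + 3*b^4*p^3 + b^4 + 4*b^3*p^5 + 15*b^3*p^4 + 3*b^3*p^3 - 2*b^3*p + 12*b^2*p^5 + 15*b^2*p^4 + b^2*p^3 - 39*b^2*p^2 + 12*b*p^5 + 5*b*p^4 - 68*b*p^3 + 4*p^5 - 32*p^4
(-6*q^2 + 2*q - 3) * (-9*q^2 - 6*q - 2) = 54*q^4 + 18*q^3 + 27*q^2 + 14*q + 6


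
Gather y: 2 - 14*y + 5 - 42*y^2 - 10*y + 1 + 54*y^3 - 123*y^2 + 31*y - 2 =54*y^3 - 165*y^2 + 7*y + 6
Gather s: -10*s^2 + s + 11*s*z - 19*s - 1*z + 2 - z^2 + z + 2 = -10*s^2 + s*(11*z - 18) - z^2 + 4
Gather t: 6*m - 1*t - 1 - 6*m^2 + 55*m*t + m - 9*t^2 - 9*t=-6*m^2 + 7*m - 9*t^2 + t*(55*m - 10) - 1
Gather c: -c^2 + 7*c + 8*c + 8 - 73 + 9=-c^2 + 15*c - 56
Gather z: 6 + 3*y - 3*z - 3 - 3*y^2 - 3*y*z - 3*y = -3*y^2 + z*(-3*y - 3) + 3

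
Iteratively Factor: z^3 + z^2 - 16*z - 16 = (z - 4)*(z^2 + 5*z + 4) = (z - 4)*(z + 1)*(z + 4)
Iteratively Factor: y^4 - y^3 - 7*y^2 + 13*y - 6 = (y + 3)*(y^3 - 4*y^2 + 5*y - 2) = (y - 1)*(y + 3)*(y^2 - 3*y + 2) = (y - 2)*(y - 1)*(y + 3)*(y - 1)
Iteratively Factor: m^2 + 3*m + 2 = (m + 1)*(m + 2)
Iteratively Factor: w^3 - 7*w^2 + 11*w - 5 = (w - 5)*(w^2 - 2*w + 1) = (w - 5)*(w - 1)*(w - 1)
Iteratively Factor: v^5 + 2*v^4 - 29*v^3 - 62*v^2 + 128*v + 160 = (v - 5)*(v^4 + 7*v^3 + 6*v^2 - 32*v - 32) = (v - 5)*(v + 4)*(v^3 + 3*v^2 - 6*v - 8) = (v - 5)*(v + 4)^2*(v^2 - v - 2) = (v - 5)*(v - 2)*(v + 4)^2*(v + 1)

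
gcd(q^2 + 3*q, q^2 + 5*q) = q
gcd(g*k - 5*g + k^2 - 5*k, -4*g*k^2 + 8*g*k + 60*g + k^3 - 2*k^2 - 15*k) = k - 5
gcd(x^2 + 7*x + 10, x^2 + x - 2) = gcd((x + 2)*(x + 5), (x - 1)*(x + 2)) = x + 2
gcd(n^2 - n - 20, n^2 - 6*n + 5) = n - 5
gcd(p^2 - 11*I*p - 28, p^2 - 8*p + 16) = 1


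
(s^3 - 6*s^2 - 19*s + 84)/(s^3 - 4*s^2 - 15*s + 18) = (s^3 - 6*s^2 - 19*s + 84)/(s^3 - 4*s^2 - 15*s + 18)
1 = 1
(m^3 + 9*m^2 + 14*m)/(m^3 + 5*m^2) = (m^2 + 9*m + 14)/(m*(m + 5))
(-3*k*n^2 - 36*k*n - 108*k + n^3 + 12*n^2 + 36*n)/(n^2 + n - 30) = (-3*k*n - 18*k + n^2 + 6*n)/(n - 5)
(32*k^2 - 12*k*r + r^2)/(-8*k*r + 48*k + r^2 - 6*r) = (-4*k + r)/(r - 6)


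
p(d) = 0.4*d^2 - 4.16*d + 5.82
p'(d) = 0.8*d - 4.16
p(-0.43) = 7.68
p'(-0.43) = -4.50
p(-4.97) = 36.38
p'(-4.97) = -8.14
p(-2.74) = 20.22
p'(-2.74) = -6.35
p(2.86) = -2.81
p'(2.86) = -1.87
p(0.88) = 2.47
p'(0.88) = -3.46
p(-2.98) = 21.77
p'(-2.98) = -6.54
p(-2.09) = 16.26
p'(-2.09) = -5.83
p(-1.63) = 13.66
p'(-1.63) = -5.46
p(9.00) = 0.78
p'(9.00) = 3.04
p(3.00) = -3.06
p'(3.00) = -1.76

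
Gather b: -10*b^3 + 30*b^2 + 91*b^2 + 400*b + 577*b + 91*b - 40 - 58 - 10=-10*b^3 + 121*b^2 + 1068*b - 108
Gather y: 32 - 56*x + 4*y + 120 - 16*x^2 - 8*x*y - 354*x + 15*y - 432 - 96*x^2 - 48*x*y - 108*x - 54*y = -112*x^2 - 518*x + y*(-56*x - 35) - 280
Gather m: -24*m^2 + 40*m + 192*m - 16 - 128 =-24*m^2 + 232*m - 144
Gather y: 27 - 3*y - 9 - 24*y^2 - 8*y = -24*y^2 - 11*y + 18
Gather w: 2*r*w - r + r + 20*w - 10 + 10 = w*(2*r + 20)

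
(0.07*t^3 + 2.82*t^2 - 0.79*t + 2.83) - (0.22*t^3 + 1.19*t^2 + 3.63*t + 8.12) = -0.15*t^3 + 1.63*t^2 - 4.42*t - 5.29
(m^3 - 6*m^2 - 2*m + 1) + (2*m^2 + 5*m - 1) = m^3 - 4*m^2 + 3*m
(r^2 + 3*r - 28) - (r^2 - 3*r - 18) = 6*r - 10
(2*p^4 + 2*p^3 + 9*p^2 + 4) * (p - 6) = 2*p^5 - 10*p^4 - 3*p^3 - 54*p^2 + 4*p - 24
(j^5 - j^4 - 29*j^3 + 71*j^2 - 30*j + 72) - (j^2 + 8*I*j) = j^5 - j^4 - 29*j^3 + 70*j^2 - 30*j - 8*I*j + 72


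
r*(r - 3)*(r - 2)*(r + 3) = r^4 - 2*r^3 - 9*r^2 + 18*r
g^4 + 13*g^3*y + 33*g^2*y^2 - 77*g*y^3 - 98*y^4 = (g - 2*y)*(g + y)*(g + 7*y)^2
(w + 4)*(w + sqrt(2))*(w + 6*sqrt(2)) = w^3 + 4*w^2 + 7*sqrt(2)*w^2 + 12*w + 28*sqrt(2)*w + 48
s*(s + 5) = s^2 + 5*s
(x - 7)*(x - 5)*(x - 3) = x^3 - 15*x^2 + 71*x - 105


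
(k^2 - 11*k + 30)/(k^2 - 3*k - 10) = (k - 6)/(k + 2)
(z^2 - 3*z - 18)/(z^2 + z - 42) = (z + 3)/(z + 7)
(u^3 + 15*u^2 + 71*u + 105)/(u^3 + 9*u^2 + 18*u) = (u^2 + 12*u + 35)/(u*(u + 6))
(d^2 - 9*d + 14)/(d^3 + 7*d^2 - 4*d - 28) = (d - 7)/(d^2 + 9*d + 14)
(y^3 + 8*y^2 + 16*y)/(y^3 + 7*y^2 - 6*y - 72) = y*(y + 4)/(y^2 + 3*y - 18)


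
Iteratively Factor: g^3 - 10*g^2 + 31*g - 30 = (g - 3)*(g^2 - 7*g + 10) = (g - 3)*(g - 2)*(g - 5)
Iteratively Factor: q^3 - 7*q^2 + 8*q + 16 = (q - 4)*(q^2 - 3*q - 4) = (q - 4)^2*(q + 1)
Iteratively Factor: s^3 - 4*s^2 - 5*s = (s + 1)*(s^2 - 5*s) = (s - 5)*(s + 1)*(s)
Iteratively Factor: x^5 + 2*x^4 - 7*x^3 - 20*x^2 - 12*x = (x + 1)*(x^4 + x^3 - 8*x^2 - 12*x) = (x + 1)*(x + 2)*(x^3 - x^2 - 6*x) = (x + 1)*(x + 2)^2*(x^2 - 3*x) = (x - 3)*(x + 1)*(x + 2)^2*(x)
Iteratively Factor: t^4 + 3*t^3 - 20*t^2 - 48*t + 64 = (t + 4)*(t^3 - t^2 - 16*t + 16) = (t - 1)*(t + 4)*(t^2 - 16) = (t - 4)*(t - 1)*(t + 4)*(t + 4)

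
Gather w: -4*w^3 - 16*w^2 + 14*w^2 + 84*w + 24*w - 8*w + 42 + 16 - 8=-4*w^3 - 2*w^2 + 100*w + 50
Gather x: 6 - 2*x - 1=5 - 2*x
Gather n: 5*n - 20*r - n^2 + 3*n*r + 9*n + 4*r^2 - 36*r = -n^2 + n*(3*r + 14) + 4*r^2 - 56*r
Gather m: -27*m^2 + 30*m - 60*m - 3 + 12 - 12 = -27*m^2 - 30*m - 3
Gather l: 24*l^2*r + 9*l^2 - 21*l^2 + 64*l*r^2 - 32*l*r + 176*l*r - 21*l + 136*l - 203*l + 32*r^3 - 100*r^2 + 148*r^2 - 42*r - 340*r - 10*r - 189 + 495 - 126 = l^2*(24*r - 12) + l*(64*r^2 + 144*r - 88) + 32*r^3 + 48*r^2 - 392*r + 180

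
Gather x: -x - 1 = -x - 1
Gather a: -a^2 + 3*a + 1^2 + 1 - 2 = -a^2 + 3*a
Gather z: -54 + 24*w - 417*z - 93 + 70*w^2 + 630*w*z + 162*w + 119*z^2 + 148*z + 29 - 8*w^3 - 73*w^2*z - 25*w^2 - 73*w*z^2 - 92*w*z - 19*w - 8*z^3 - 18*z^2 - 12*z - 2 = -8*w^3 + 45*w^2 + 167*w - 8*z^3 + z^2*(101 - 73*w) + z*(-73*w^2 + 538*w - 281) - 120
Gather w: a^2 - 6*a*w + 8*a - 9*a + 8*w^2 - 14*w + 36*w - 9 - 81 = a^2 - a + 8*w^2 + w*(22 - 6*a) - 90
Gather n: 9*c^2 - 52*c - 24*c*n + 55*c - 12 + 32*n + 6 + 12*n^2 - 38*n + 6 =9*c^2 + 3*c + 12*n^2 + n*(-24*c - 6)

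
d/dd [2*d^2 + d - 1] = 4*d + 1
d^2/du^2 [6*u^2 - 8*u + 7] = 12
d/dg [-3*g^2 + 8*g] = 8 - 6*g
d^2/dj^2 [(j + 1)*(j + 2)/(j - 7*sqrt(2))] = 2*(21*sqrt(2) + 100)/(j^3 - 21*sqrt(2)*j^2 + 294*j - 686*sqrt(2))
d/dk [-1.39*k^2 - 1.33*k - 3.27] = -2.78*k - 1.33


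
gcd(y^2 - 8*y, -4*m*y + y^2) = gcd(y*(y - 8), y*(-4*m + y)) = y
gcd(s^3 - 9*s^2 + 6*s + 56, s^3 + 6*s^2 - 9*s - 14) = 1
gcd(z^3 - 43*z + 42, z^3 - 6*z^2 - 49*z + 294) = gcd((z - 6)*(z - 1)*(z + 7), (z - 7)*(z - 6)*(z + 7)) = z^2 + z - 42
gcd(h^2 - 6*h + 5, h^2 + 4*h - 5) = h - 1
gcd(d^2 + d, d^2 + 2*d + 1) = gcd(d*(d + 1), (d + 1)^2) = d + 1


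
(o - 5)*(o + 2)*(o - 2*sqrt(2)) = o^3 - 3*o^2 - 2*sqrt(2)*o^2 - 10*o + 6*sqrt(2)*o + 20*sqrt(2)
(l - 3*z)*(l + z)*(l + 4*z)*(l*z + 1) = l^4*z + 2*l^3*z^2 + l^3 - 11*l^2*z^3 + 2*l^2*z - 12*l*z^4 - 11*l*z^2 - 12*z^3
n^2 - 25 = (n - 5)*(n + 5)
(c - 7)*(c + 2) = c^2 - 5*c - 14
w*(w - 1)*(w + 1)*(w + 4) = w^4 + 4*w^3 - w^2 - 4*w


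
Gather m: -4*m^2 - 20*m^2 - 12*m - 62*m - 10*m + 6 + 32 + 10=-24*m^2 - 84*m + 48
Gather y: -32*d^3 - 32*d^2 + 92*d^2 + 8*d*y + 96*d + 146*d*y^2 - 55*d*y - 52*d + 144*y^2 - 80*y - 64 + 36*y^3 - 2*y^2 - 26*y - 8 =-32*d^3 + 60*d^2 + 44*d + 36*y^3 + y^2*(146*d + 142) + y*(-47*d - 106) - 72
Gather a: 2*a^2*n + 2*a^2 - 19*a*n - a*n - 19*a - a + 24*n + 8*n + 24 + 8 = a^2*(2*n + 2) + a*(-20*n - 20) + 32*n + 32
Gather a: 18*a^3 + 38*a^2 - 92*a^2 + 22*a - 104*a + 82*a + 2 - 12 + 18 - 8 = 18*a^3 - 54*a^2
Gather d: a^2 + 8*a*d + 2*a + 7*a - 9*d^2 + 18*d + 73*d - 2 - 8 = a^2 + 9*a - 9*d^2 + d*(8*a + 91) - 10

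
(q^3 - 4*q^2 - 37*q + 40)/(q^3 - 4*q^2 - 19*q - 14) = (-q^3 + 4*q^2 + 37*q - 40)/(-q^3 + 4*q^2 + 19*q + 14)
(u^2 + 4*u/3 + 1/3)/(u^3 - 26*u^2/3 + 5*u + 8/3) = (u + 1)/(u^2 - 9*u + 8)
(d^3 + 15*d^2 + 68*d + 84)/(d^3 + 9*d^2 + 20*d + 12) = (d + 7)/(d + 1)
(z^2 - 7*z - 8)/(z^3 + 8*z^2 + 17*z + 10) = (z - 8)/(z^2 + 7*z + 10)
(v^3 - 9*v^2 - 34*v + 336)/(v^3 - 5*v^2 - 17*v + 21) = (v^2 - 2*v - 48)/(v^2 + 2*v - 3)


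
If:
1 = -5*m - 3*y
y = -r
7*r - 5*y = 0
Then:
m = -1/5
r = 0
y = 0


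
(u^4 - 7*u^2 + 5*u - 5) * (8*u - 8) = 8*u^5 - 8*u^4 - 56*u^3 + 96*u^2 - 80*u + 40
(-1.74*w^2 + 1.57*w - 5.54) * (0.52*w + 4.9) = -0.9048*w^3 - 7.7096*w^2 + 4.8122*w - 27.146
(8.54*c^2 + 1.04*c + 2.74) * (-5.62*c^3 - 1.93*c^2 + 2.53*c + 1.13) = -47.9948*c^5 - 22.327*c^4 + 4.2002*c^3 + 6.9932*c^2 + 8.1074*c + 3.0962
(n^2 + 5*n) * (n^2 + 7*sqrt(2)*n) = n^4 + 5*n^3 + 7*sqrt(2)*n^3 + 35*sqrt(2)*n^2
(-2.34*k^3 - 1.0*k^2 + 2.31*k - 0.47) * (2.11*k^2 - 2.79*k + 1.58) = -4.9374*k^5 + 4.4186*k^4 + 3.9669*k^3 - 9.0166*k^2 + 4.9611*k - 0.7426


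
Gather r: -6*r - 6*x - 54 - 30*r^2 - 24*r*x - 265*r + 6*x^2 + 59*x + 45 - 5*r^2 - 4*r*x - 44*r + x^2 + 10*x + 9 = -35*r^2 + r*(-28*x - 315) + 7*x^2 + 63*x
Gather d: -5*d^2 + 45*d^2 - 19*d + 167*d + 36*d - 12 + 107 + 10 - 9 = 40*d^2 + 184*d + 96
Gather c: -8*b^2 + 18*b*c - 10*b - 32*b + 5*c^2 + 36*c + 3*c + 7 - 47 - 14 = -8*b^2 - 42*b + 5*c^2 + c*(18*b + 39) - 54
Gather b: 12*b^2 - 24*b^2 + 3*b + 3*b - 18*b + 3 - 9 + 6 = -12*b^2 - 12*b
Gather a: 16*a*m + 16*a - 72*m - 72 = a*(16*m + 16) - 72*m - 72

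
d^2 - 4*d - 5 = (d - 5)*(d + 1)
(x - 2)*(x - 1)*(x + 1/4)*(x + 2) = x^4 - 3*x^3/4 - 17*x^2/4 + 3*x + 1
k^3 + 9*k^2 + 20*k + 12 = (k + 1)*(k + 2)*(k + 6)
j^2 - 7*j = j*(j - 7)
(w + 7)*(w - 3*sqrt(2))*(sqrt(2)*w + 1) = sqrt(2)*w^3 - 5*w^2 + 7*sqrt(2)*w^2 - 35*w - 3*sqrt(2)*w - 21*sqrt(2)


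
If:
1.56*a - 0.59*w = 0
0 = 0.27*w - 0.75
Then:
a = 1.05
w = 2.78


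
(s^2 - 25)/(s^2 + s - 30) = (s + 5)/(s + 6)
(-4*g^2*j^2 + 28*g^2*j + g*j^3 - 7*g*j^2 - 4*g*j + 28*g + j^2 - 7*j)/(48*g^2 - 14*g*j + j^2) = (-4*g^2*j^2 + 28*g^2*j + g*j^3 - 7*g*j^2 - 4*g*j + 28*g + j^2 - 7*j)/(48*g^2 - 14*g*j + j^2)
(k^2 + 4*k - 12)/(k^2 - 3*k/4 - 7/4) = 4*(-k^2 - 4*k + 12)/(-4*k^2 + 3*k + 7)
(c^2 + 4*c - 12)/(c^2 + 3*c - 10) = (c + 6)/(c + 5)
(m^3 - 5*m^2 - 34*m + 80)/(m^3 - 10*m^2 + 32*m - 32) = (m^2 - 3*m - 40)/(m^2 - 8*m + 16)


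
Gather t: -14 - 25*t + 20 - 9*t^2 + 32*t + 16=-9*t^2 + 7*t + 22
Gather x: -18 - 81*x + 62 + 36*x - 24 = 20 - 45*x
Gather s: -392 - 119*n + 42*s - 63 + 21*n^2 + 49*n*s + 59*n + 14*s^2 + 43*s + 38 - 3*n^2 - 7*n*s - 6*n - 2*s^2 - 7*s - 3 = 18*n^2 - 66*n + 12*s^2 + s*(42*n + 78) - 420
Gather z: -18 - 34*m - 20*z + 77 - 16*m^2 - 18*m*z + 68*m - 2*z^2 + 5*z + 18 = -16*m^2 + 34*m - 2*z^2 + z*(-18*m - 15) + 77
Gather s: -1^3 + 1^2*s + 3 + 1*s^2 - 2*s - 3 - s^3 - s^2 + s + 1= -s^3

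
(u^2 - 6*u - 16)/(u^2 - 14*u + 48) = (u + 2)/(u - 6)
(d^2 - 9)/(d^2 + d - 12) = (d + 3)/(d + 4)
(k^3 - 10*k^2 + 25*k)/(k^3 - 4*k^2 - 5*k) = (k - 5)/(k + 1)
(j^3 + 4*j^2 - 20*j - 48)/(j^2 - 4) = (j^2 + 2*j - 24)/(j - 2)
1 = 1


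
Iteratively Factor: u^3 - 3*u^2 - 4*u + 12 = (u + 2)*(u^2 - 5*u + 6) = (u - 3)*(u + 2)*(u - 2)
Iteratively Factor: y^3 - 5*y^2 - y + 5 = (y - 5)*(y^2 - 1) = (y - 5)*(y + 1)*(y - 1)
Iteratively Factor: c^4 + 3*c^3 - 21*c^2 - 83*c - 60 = (c + 4)*(c^3 - c^2 - 17*c - 15) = (c + 3)*(c + 4)*(c^2 - 4*c - 5) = (c - 5)*(c + 3)*(c + 4)*(c + 1)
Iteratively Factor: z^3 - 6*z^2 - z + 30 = (z - 3)*(z^2 - 3*z - 10) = (z - 5)*(z - 3)*(z + 2)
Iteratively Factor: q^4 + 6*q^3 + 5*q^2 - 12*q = (q + 3)*(q^3 + 3*q^2 - 4*q) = (q + 3)*(q + 4)*(q^2 - q) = (q - 1)*(q + 3)*(q + 4)*(q)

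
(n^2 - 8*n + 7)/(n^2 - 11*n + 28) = (n - 1)/(n - 4)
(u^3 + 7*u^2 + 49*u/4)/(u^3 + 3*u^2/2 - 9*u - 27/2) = u*(4*u^2 + 28*u + 49)/(2*(2*u^3 + 3*u^2 - 18*u - 27))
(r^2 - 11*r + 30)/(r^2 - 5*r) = (r - 6)/r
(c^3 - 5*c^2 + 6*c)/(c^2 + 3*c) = (c^2 - 5*c + 6)/(c + 3)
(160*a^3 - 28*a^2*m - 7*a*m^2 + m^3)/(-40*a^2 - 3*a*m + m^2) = -4*a + m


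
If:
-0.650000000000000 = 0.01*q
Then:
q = -65.00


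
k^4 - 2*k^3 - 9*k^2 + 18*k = k*(k - 3)*(k - 2)*(k + 3)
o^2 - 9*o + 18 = (o - 6)*(o - 3)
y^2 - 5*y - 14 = (y - 7)*(y + 2)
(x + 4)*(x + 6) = x^2 + 10*x + 24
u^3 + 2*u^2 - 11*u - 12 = (u - 3)*(u + 1)*(u + 4)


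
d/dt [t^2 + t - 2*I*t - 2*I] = 2*t + 1 - 2*I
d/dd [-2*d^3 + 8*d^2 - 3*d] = -6*d^2 + 16*d - 3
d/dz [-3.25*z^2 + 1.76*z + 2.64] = 1.76 - 6.5*z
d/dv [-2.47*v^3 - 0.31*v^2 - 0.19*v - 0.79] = -7.41*v^2 - 0.62*v - 0.19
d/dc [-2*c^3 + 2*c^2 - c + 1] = -6*c^2 + 4*c - 1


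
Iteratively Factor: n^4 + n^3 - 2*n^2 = (n)*(n^3 + n^2 - 2*n) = n^2*(n^2 + n - 2) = n^2*(n + 2)*(n - 1)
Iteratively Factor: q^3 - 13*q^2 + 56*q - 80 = (q - 5)*(q^2 - 8*q + 16) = (q - 5)*(q - 4)*(q - 4)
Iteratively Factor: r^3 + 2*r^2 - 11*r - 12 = (r + 1)*(r^2 + r - 12) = (r + 1)*(r + 4)*(r - 3)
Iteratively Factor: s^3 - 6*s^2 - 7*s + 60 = (s - 4)*(s^2 - 2*s - 15) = (s - 4)*(s + 3)*(s - 5)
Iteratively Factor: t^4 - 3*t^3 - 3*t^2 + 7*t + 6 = (t + 1)*(t^3 - 4*t^2 + t + 6) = (t + 1)^2*(t^2 - 5*t + 6) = (t - 3)*(t + 1)^2*(t - 2)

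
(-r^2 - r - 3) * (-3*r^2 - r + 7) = 3*r^4 + 4*r^3 + 3*r^2 - 4*r - 21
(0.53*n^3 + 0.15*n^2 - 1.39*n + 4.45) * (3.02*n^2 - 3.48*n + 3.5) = 1.6006*n^5 - 1.3914*n^4 - 2.8648*n^3 + 18.8012*n^2 - 20.351*n + 15.575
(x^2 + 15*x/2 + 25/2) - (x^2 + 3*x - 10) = 9*x/2 + 45/2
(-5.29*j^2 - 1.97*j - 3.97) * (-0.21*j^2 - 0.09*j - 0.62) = 1.1109*j^4 + 0.8898*j^3 + 4.2908*j^2 + 1.5787*j + 2.4614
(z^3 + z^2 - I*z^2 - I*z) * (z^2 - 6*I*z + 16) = z^5 + z^4 - 7*I*z^4 + 10*z^3 - 7*I*z^3 + 10*z^2 - 16*I*z^2 - 16*I*z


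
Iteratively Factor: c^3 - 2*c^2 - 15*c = (c)*(c^2 - 2*c - 15) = c*(c - 5)*(c + 3)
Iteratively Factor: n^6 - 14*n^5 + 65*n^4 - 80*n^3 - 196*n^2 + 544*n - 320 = (n - 2)*(n^5 - 12*n^4 + 41*n^3 + 2*n^2 - 192*n + 160) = (n - 4)*(n - 2)*(n^4 - 8*n^3 + 9*n^2 + 38*n - 40) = (n - 5)*(n - 4)*(n - 2)*(n^3 - 3*n^2 - 6*n + 8) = (n - 5)*(n - 4)^2*(n - 2)*(n^2 + n - 2) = (n - 5)*(n - 4)^2*(n - 2)*(n + 2)*(n - 1)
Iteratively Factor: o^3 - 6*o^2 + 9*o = (o - 3)*(o^2 - 3*o) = o*(o - 3)*(o - 3)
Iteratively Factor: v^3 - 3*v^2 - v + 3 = (v + 1)*(v^2 - 4*v + 3) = (v - 1)*(v + 1)*(v - 3)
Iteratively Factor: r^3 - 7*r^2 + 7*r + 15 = (r + 1)*(r^2 - 8*r + 15) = (r - 5)*(r + 1)*(r - 3)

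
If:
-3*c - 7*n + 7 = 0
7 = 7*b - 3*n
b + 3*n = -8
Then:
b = -1/8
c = 203/24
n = -21/8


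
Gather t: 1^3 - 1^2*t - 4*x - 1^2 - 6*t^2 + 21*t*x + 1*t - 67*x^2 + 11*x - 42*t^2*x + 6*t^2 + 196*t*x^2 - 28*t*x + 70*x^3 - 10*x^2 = -42*t^2*x + t*(196*x^2 - 7*x) + 70*x^3 - 77*x^2 + 7*x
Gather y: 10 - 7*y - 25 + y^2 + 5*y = y^2 - 2*y - 15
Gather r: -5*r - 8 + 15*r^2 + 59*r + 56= 15*r^2 + 54*r + 48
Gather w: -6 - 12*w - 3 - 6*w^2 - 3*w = -6*w^2 - 15*w - 9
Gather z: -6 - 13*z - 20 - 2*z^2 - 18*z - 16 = -2*z^2 - 31*z - 42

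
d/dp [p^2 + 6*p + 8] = 2*p + 6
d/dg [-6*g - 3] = -6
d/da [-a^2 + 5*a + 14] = 5 - 2*a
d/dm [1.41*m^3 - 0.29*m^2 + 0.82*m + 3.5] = 4.23*m^2 - 0.58*m + 0.82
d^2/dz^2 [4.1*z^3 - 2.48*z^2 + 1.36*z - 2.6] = 24.6*z - 4.96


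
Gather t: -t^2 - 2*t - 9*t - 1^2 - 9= -t^2 - 11*t - 10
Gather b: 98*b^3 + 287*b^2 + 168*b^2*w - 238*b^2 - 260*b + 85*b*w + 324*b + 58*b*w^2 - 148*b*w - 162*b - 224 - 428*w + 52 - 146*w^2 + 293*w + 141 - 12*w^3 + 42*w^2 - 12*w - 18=98*b^3 + b^2*(168*w + 49) + b*(58*w^2 - 63*w - 98) - 12*w^3 - 104*w^2 - 147*w - 49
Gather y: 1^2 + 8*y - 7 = 8*y - 6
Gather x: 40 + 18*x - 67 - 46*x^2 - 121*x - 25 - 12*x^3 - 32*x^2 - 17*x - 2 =-12*x^3 - 78*x^2 - 120*x - 54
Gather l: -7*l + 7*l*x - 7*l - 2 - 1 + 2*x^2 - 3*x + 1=l*(7*x - 14) + 2*x^2 - 3*x - 2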